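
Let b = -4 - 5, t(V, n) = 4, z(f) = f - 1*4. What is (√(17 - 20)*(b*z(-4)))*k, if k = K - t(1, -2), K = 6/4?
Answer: -180*I*√3 ≈ -311.77*I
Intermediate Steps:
z(f) = -4 + f (z(f) = f - 4 = -4 + f)
K = 3/2 (K = 6*(¼) = 3/2 ≈ 1.5000)
k = -5/2 (k = 3/2 - 1*4 = 3/2 - 4 = -5/2 ≈ -2.5000)
b = -9
(√(17 - 20)*(b*z(-4)))*k = (√(17 - 20)*(-9*(-4 - 4)))*(-5/2) = (√(-3)*(-9*(-8)))*(-5/2) = ((I*√3)*72)*(-5/2) = (72*I*√3)*(-5/2) = -180*I*√3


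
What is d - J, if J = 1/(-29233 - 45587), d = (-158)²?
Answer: 1867806481/74820 ≈ 24964.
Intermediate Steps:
d = 24964
J = -1/74820 (J = 1/(-74820) = -1/74820 ≈ -1.3365e-5)
d - J = 24964 - 1*(-1/74820) = 24964 + 1/74820 = 1867806481/74820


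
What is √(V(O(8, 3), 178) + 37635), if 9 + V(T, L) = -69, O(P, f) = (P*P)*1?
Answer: 3*√4173 ≈ 193.80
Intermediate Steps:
O(P, f) = P² (O(P, f) = P²*1 = P²)
V(T, L) = -78 (V(T, L) = -9 - 69 = -78)
√(V(O(8, 3), 178) + 37635) = √(-78 + 37635) = √37557 = 3*√4173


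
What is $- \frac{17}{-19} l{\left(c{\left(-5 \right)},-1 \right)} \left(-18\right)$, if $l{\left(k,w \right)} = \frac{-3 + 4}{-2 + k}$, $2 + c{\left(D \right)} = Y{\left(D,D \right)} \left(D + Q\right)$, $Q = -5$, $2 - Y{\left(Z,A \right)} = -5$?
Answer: $\frac{153}{703} \approx 0.21764$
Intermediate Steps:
$Y{\left(Z,A \right)} = 7$ ($Y{\left(Z,A \right)} = 2 - -5 = 2 + 5 = 7$)
$c{\left(D \right)} = -37 + 7 D$ ($c{\left(D \right)} = -2 + 7 \left(D - 5\right) = -2 + 7 \left(-5 + D\right) = -2 + \left(-35 + 7 D\right) = -37 + 7 D$)
$l{\left(k,w \right)} = \frac{1}{-2 + k}$ ($l{\left(k,w \right)} = 1 \frac{1}{-2 + k} = \frac{1}{-2 + k}$)
$- \frac{17}{-19} l{\left(c{\left(-5 \right)},-1 \right)} \left(-18\right) = \frac{\left(-17\right) \frac{1}{-19}}{-2 + \left(-37 + 7 \left(-5\right)\right)} \left(-18\right) = \frac{\left(-17\right) \left(- \frac{1}{19}\right)}{-2 - 72} \left(-18\right) = \frac{17}{19 \left(-2 - 72\right)} \left(-18\right) = \frac{17}{19 \left(-74\right)} \left(-18\right) = \frac{17}{19} \left(- \frac{1}{74}\right) \left(-18\right) = \left(- \frac{17}{1406}\right) \left(-18\right) = \frac{153}{703}$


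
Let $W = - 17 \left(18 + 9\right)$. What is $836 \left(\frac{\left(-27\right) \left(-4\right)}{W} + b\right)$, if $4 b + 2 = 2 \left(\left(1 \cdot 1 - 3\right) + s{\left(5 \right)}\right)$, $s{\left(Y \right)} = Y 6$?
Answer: $\frac{188518}{17} \approx 11089.0$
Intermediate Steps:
$s{\left(Y \right)} = 6 Y$
$W = -459$ ($W = \left(-17\right) 27 = -459$)
$b = \frac{27}{2}$ ($b = - \frac{1}{2} + \frac{2 \left(\left(1 \cdot 1 - 3\right) + 6 \cdot 5\right)}{4} = - \frac{1}{2} + \frac{2 \left(\left(1 - 3\right) + 30\right)}{4} = - \frac{1}{2} + \frac{2 \left(-2 + 30\right)}{4} = - \frac{1}{2} + \frac{2 \cdot 28}{4} = - \frac{1}{2} + \frac{1}{4} \cdot 56 = - \frac{1}{2} + 14 = \frac{27}{2} \approx 13.5$)
$836 \left(\frac{\left(-27\right) \left(-4\right)}{W} + b\right) = 836 \left(\frac{\left(-27\right) \left(-4\right)}{-459} + \frac{27}{2}\right) = 836 \left(108 \left(- \frac{1}{459}\right) + \frac{27}{2}\right) = 836 \left(- \frac{4}{17} + \frac{27}{2}\right) = 836 \cdot \frac{451}{34} = \frac{188518}{17}$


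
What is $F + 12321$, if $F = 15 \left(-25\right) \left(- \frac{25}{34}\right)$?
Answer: $\frac{428289}{34} \approx 12597.0$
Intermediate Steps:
$F = \frac{9375}{34}$ ($F = - 375 \left(\left(-25\right) \frac{1}{34}\right) = \left(-375\right) \left(- \frac{25}{34}\right) = \frac{9375}{34} \approx 275.74$)
$F + 12321 = \frac{9375}{34} + 12321 = \frac{428289}{34}$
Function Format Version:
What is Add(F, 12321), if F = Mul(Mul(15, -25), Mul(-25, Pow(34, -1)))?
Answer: Rational(428289, 34) ≈ 12597.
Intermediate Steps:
F = Rational(9375, 34) (F = Mul(-375, Mul(-25, Rational(1, 34))) = Mul(-375, Rational(-25, 34)) = Rational(9375, 34) ≈ 275.74)
Add(F, 12321) = Add(Rational(9375, 34), 12321) = Rational(428289, 34)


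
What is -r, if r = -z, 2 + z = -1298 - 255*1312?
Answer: -335860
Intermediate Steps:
z = -335860 (z = -2 + (-1298 - 255*1312) = -2 + (-1298 - 334560) = -2 - 335858 = -335860)
r = 335860 (r = -1*(-335860) = 335860)
-r = -1*335860 = -335860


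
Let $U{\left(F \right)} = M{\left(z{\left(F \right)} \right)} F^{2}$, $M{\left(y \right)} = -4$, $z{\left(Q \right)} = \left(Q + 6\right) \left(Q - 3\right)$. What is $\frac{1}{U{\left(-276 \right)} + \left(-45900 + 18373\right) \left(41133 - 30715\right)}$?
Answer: $- \frac{1}{287080990} \approx -3.4833 \cdot 10^{-9}$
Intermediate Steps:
$z{\left(Q \right)} = \left(-3 + Q\right) \left(6 + Q\right)$ ($z{\left(Q \right)} = \left(6 + Q\right) \left(-3 + Q\right) = \left(-3 + Q\right) \left(6 + Q\right)$)
$U{\left(F \right)} = - 4 F^{2}$
$\frac{1}{U{\left(-276 \right)} + \left(-45900 + 18373\right) \left(41133 - 30715\right)} = \frac{1}{- 4 \left(-276\right)^{2} + \left(-45900 + 18373\right) \left(41133 - 30715\right)} = \frac{1}{\left(-4\right) 76176 - 286776286} = \frac{1}{-304704 - 286776286} = \frac{1}{-287080990} = - \frac{1}{287080990}$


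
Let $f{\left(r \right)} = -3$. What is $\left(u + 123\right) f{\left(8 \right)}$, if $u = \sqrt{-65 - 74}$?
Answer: $-369 - 3 i \sqrt{139} \approx -369.0 - 35.37 i$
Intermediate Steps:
$u = i \sqrt{139}$ ($u = \sqrt{-139} = i \sqrt{139} \approx 11.79 i$)
$\left(u + 123\right) f{\left(8 \right)} = \left(i \sqrt{139} + 123\right) \left(-3\right) = \left(123 + i \sqrt{139}\right) \left(-3\right) = -369 - 3 i \sqrt{139}$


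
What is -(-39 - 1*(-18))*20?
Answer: 420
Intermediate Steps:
-(-39 - 1*(-18))*20 = -(-39 + 18)*20 = -1*(-21)*20 = 21*20 = 420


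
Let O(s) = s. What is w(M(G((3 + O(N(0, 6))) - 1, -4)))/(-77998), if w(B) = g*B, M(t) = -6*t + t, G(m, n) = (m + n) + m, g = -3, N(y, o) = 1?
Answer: -15/38999 ≈ -0.00038463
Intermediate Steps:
G(m, n) = n + 2*m
M(t) = -5*t
w(B) = -3*B
w(M(G((3 + O(N(0, 6))) - 1, -4)))/(-77998) = -(-15)*(-4 + 2*((3 + 1) - 1))/(-77998) = -(-15)*(-4 + 2*(4 - 1))*(-1/77998) = -(-15)*(-4 + 2*3)*(-1/77998) = -(-15)*(-4 + 6)*(-1/77998) = -(-15)*2*(-1/77998) = -3*(-10)*(-1/77998) = 30*(-1/77998) = -15/38999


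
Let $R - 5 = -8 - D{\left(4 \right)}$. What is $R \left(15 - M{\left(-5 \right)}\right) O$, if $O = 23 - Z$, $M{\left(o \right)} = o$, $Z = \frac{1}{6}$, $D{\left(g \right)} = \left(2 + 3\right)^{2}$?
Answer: $- \frac{38360}{3} \approx -12787.0$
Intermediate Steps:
$D{\left(g \right)} = 25$ ($D{\left(g \right)} = 5^{2} = 25$)
$Z = \frac{1}{6} \approx 0.16667$
$O = \frac{137}{6}$ ($O = 23 - \frac{1}{6} = \frac{137}{6} \approx 22.833$)
$R = -28$ ($R = 5 - 33 = -28$)
$R \left(15 - M{\left(-5 \right)}\right) O = - 28 \left(15 - -5\right) \frac{137}{6} = - 28 \left(15 + 5\right) \frac{137}{6} = \left(-28\right) 20 \cdot \frac{137}{6} = \left(-560\right) \frac{137}{6} = - \frac{38360}{3}$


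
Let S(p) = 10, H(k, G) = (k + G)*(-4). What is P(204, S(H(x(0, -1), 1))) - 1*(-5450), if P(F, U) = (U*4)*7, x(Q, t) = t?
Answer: 5730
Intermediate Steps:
H(k, G) = -4*G - 4*k (H(k, G) = (G + k)*(-4) = -4*G - 4*k)
P(F, U) = 28*U (P(F, U) = (4*U)*7 = 28*U)
P(204, S(H(x(0, -1), 1))) - 1*(-5450) = 28*10 - 1*(-5450) = 280 + 5450 = 5730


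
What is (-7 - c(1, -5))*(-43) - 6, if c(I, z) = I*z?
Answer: 80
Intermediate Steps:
(-7 - c(1, -5))*(-43) - 6 = (-7 - (-5))*(-43) - 6 = (-7 - 1*(-5))*(-43) - 6 = (-7 + 5)*(-43) - 6 = -2*(-43) - 6 = 86 - 6 = 80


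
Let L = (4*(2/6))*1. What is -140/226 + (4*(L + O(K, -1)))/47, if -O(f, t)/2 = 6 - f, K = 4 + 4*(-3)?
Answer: -46030/15933 ≈ -2.8890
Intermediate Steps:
K = -8 (K = 4 - 12 = -8)
O(f, t) = -12 + 2*f (O(f, t) = -2*(6 - f) = -12 + 2*f)
L = 4/3 (L = (4*(2*(1/6)))*1 = (4*(1/3))*1 = (4/3)*1 = 4/3 ≈ 1.3333)
-140/226 + (4*(L + O(K, -1)))/47 = -140/226 + (4*(4/3 + (-12 + 2*(-8))))/47 = -140*1/226 + (4*(4/3 + (-12 - 16)))*(1/47) = -70/113 + (4*(4/3 - 28))*(1/47) = -70/113 + (4*(-80/3))*(1/47) = -70/113 - 320/3*1/47 = -70/113 - 320/141 = -46030/15933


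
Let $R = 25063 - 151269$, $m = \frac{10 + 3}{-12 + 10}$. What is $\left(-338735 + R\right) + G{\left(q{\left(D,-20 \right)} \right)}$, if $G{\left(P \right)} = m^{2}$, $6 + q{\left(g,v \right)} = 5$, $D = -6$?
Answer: $- \frac{1859595}{4} \approx -4.649 \cdot 10^{5}$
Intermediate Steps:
$m = - \frac{13}{2}$ ($m = \frac{13}{-2} = 13 \left(- \frac{1}{2}\right) = - \frac{13}{2} \approx -6.5$)
$q{\left(g,v \right)} = -1$ ($q{\left(g,v \right)} = -6 + 5 = -1$)
$G{\left(P \right)} = \frac{169}{4}$ ($G{\left(P \right)} = \left(- \frac{13}{2}\right)^{2} = \frac{169}{4}$)
$R = -126206$ ($R = 25063 - 151269 = -126206$)
$\left(-338735 + R\right) + G{\left(q{\left(D,-20 \right)} \right)} = \left(-338735 - 126206\right) + \frac{169}{4} = -464941 + \frac{169}{4} = - \frac{1859595}{4}$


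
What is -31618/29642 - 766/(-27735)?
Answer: -427109729/411060435 ≈ -1.0390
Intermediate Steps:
-31618/29642 - 766/(-27735) = -31618*1/29642 - 766*(-1/27735) = -15809/14821 + 766/27735 = -427109729/411060435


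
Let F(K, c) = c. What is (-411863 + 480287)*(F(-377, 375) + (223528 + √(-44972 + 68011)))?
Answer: 15320338872 + 68424*√23039 ≈ 1.5331e+10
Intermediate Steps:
(-411863 + 480287)*(F(-377, 375) + (223528 + √(-44972 + 68011))) = (-411863 + 480287)*(375 + (223528 + √(-44972 + 68011))) = 68424*(375 + (223528 + √23039)) = 68424*(223903 + √23039) = 15320338872 + 68424*√23039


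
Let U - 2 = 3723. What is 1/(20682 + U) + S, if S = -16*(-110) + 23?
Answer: 43517682/24407 ≈ 1783.0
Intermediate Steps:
U = 3725 (U = 2 + 3723 = 3725)
S = 1783 (S = 1760 + 23 = 1783)
1/(20682 + U) + S = 1/(20682 + 3725) + 1783 = 1/24407 + 1783 = 43517682/24407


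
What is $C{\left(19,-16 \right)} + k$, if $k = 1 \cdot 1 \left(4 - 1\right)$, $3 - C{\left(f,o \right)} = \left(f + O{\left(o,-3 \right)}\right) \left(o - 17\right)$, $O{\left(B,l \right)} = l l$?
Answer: $930$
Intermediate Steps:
$O{\left(B,l \right)} = l^{2}$
$C{\left(f,o \right)} = 3 - \left(-17 + o\right) \left(9 + f\right)$ ($C{\left(f,o \right)} = 3 - \left(f + \left(-3\right)^{2}\right) \left(o - 17\right) = 3 - \left(f + 9\right) \left(-17 + o\right) = 3 - \left(9 + f\right) \left(-17 + o\right) = 3 - \left(-17 + o\right) \left(9 + f\right)$)
$k = 3$ ($k = 1 \left(4 - 1\right) = 1 \cdot 3 = 3$)
$C{\left(19,-16 \right)} + k = \left(156 - -144 + 17 \cdot 19 - 19 \left(-16\right)\right) + 3 = \left(156 + 144 + 323 + 304\right) + 3 = 927 + 3 = 930$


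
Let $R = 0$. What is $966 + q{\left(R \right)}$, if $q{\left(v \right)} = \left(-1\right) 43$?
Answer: $923$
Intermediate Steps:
$q{\left(v \right)} = -43$
$966 + q{\left(R \right)} = 966 - 43 = 923$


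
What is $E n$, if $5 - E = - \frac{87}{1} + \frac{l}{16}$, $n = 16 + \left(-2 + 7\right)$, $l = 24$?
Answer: $\frac{3801}{2} \approx 1900.5$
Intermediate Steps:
$n = 21$ ($n = 16 + 5 = 21$)
$E = \frac{181}{2}$ ($E = 5 - \left(- \frac{87}{1} + \frac{24}{16}\right) = 5 - \left(\left(-87\right) 1 + 24 \cdot \frac{1}{16}\right) = 5 - \left(-87 + \frac{3}{2}\right) = 5 - - \frac{171}{2} = 5 + \frac{171}{2} = \frac{181}{2} \approx 90.5$)
$E n = \frac{181}{2} \cdot 21 = \frac{3801}{2}$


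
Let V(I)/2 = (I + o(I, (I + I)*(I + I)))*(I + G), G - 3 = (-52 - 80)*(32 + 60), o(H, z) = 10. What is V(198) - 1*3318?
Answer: -4971606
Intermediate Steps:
G = -12141 (G = 3 + (-52 - 80)*(32 + 60) = 3 - 132*92 = 3 - 12144 = -12141)
V(I) = 2*(-12141 + I)*(10 + I) (V(I) = 2*((I + 10)*(I - 12141)) = 2*((10 + I)*(-12141 + I)) = 2*((-12141 + I)*(10 + I)) = 2*(-12141 + I)*(10 + I))
V(198) - 1*3318 = (-242820 - 24262*198 + 2*198²) - 1*3318 = (-242820 - 4803876 + 2*39204) - 3318 = (-242820 - 4803876 + 78408) - 3318 = -4968288 - 3318 = -4971606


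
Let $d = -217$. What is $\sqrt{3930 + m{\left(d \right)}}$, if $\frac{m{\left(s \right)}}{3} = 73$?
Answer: $3 \sqrt{461} \approx 64.413$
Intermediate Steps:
$m{\left(s \right)} = 219$ ($m{\left(s \right)} = 3 \cdot 73 = 219$)
$\sqrt{3930 + m{\left(d \right)}} = \sqrt{3930 + 219} = \sqrt{4149} = 3 \sqrt{461}$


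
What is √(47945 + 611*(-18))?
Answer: √36947 ≈ 192.22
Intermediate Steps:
√(47945 + 611*(-18)) = √(47945 - 10998) = √36947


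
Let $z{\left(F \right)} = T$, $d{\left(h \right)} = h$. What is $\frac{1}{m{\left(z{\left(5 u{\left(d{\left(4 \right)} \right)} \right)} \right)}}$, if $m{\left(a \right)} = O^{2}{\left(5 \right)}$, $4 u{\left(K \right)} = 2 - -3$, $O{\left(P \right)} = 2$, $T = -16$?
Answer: $\frac{1}{4} \approx 0.25$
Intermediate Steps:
$u{\left(K \right)} = \frac{5}{4}$ ($u{\left(K \right)} = \frac{2 - -3}{4} = \frac{2 + 3}{4} = \frac{1}{4} \cdot 5 = \frac{5}{4}$)
$z{\left(F \right)} = -16$
$m{\left(a \right)} = 4$ ($m{\left(a \right)} = 2^{2} = 4$)
$\frac{1}{m{\left(z{\left(5 u{\left(d{\left(4 \right)} \right)} \right)} \right)}} = \frac{1}{4}$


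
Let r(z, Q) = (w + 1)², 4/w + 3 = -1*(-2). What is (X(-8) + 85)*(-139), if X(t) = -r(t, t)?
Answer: -10564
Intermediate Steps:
w = -4 (w = 4/(-3 - 1*(-2)) = 4/(-3 + 2) = 4/(-1) = 4*(-1) = -4)
r(z, Q) = 9 (r(z, Q) = (-4 + 1)² = (-3)² = 9)
X(t) = -9 (X(t) = -1*9 = -9)
(X(-8) + 85)*(-139) = (-9 + 85)*(-139) = 76*(-139) = -10564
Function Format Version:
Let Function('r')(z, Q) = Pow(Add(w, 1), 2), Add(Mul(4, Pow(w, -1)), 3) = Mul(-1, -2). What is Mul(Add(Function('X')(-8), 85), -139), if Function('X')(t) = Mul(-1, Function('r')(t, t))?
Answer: -10564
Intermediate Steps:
w = -4 (w = Mul(4, Pow(Add(-3, Mul(-1, -2)), -1)) = Mul(4, Pow(Add(-3, 2), -1)) = Mul(4, Pow(-1, -1)) = Mul(4, -1) = -4)
Function('r')(z, Q) = 9 (Function('r')(z, Q) = Pow(Add(-4, 1), 2) = Pow(-3, 2) = 9)
Function('X')(t) = -9 (Function('X')(t) = Mul(-1, 9) = -9)
Mul(Add(Function('X')(-8), 85), -139) = Mul(Add(-9, 85), -139) = Mul(76, -139) = -10564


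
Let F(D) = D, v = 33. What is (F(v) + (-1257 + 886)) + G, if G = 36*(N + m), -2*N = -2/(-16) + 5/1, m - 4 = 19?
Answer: 1591/4 ≈ 397.75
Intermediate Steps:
m = 23 (m = 4 + 19 = 23)
N = -41/16 (N = -(-2/(-16) + 5/1)/2 = -(-2*(-1/16) + 5*1)/2 = -(1/8 + 5)/2 = -1/2*41/8 = -41/16 ≈ -2.5625)
G = 2943/4 (G = 36*(-41/16 + 23) = 36*(327/16) = 2943/4 ≈ 735.75)
(F(v) + (-1257 + 886)) + G = (33 + (-1257 + 886)) + 2943/4 = (33 - 371) + 2943/4 = -338 + 2943/4 = 1591/4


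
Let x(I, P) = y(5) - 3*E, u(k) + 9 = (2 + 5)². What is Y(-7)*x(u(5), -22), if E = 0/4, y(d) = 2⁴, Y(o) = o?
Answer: -112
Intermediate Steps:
u(k) = 40 (u(k) = -9 + (2 + 5)² = -9 + 7² = -9 + 49 = 40)
y(d) = 16
E = 0 (E = 0*(¼) = 0)
x(I, P) = 16 (x(I, P) = 16 - 3*0 = 16 + 0 = 16)
Y(-7)*x(u(5), -22) = -7*16 = -112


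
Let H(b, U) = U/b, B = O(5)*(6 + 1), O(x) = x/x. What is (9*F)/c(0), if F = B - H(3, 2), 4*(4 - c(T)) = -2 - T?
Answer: 38/3 ≈ 12.667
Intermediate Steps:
O(x) = 1
c(T) = 9/2 + T/4 (c(T) = 4 - (-2 - T)/4 = 4 + (½ + T/4) = 9/2 + T/4)
B = 7 (B = 1*(6 + 1) = 1*7 = 7)
F = 19/3 (F = 7 - 2/3 = 7 - 1*⅔ = 7 - ⅔ = 19/3 ≈ 6.3333)
(9*F)/c(0) = (9*(19/3))/(9/2 + (¼)*0) = 57/(9/2 + 0) = 57/(9/2) = 57*(2/9) = 38/3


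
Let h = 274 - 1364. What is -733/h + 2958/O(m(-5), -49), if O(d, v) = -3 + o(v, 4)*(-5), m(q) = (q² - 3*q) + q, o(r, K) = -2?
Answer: 3229351/7630 ≈ 423.24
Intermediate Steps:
m(q) = q² - 2*q
O(d, v) = 7 (O(d, v) = -3 - 2*(-5) = -3 + 10 = 7)
h = -1090
-733/h + 2958/O(m(-5), -49) = -733/(-1090) + 2958/7 = -733*(-1/1090) + 2958*(⅐) = 733/1090 + 2958/7 = 3229351/7630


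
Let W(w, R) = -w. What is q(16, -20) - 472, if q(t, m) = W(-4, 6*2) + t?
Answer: -452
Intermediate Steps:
q(t, m) = 4 + t (q(t, m) = -1*(-4) + t = 4 + t)
q(16, -20) - 472 = (4 + 16) - 472 = 20 - 472 = -452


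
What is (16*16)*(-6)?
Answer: -1536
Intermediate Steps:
(16*16)*(-6) = 256*(-6) = -1536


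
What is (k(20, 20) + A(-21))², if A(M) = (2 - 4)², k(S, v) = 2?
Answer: 36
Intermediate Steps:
A(M) = 4 (A(M) = (-2)² = 4)
(k(20, 20) + A(-21))² = (2 + 4)² = 6² = 36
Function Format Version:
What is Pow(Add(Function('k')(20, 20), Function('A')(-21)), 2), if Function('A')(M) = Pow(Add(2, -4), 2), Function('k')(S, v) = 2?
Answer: 36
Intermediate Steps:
Function('A')(M) = 4 (Function('A')(M) = Pow(-2, 2) = 4)
Pow(Add(Function('k')(20, 20), Function('A')(-21)), 2) = Pow(Add(2, 4), 2) = Pow(6, 2) = 36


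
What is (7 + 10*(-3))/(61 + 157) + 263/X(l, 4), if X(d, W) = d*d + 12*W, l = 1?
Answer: 56207/10682 ≈ 5.2618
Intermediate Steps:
X(d, W) = d² + 12*W
(7 + 10*(-3))/(61 + 157) + 263/X(l, 4) = (7 + 10*(-3))/(61 + 157) + 263/(1² + 12*4) = (7 - 30)/218 + 263/(1 + 48) = -23*1/218 + 263/49 = -23/218 + 263*(1/49) = -23/218 + 263/49 = 56207/10682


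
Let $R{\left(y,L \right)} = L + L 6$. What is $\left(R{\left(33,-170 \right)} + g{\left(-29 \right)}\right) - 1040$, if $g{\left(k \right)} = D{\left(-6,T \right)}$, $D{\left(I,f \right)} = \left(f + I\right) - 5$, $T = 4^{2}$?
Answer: $-2225$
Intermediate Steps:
$T = 16$
$D{\left(I,f \right)} = -5 + I + f$ ($D{\left(I,f \right)} = \left(I + f\right) - 5 = -5 + I + f$)
$g{\left(k \right)} = 5$ ($g{\left(k \right)} = -5 - 6 + 16 = 5$)
$R{\left(y,L \right)} = 7 L$ ($R{\left(y,L \right)} = L + 6 L = 7 L$)
$\left(R{\left(33,-170 \right)} + g{\left(-29 \right)}\right) - 1040 = \left(7 \left(-170\right) + 5\right) - 1040 = \left(-1190 + 5\right) - 1040 = -1185 - 1040 = -2225$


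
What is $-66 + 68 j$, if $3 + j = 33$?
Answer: $1974$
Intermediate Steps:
$j = 30$ ($j = -3 + 33 = 30$)
$-66 + 68 j = -66 + 68 \cdot 30 = -66 + 2040 = 1974$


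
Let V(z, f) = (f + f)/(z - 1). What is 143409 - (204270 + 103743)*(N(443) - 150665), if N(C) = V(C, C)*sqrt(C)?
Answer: 46406922054 - 136449759*sqrt(443)/221 ≈ 4.6394e+10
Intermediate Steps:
V(z, f) = 2*f/(-1 + z) (V(z, f) = (2*f)/(-1 + z) = 2*f/(-1 + z))
N(C) = 2*C**(3/2)/(-1 + C) (N(C) = (2*C/(-1 + C))*sqrt(C) = 2*C**(3/2)/(-1 + C))
143409 - (204270 + 103743)*(N(443) - 150665) = 143409 - (204270 + 103743)*(2*443**(3/2)/(-1 + 443) - 150665) = 143409 - 308013*(2*(443*sqrt(443))/442 - 150665) = 143409 - 308013*(2*(443*sqrt(443))*(1/442) - 150665) = 143409 - 308013*(443*sqrt(443)/221 - 150665) = 143409 - 308013*(-150665 + 443*sqrt(443)/221) = 143409 - (-46406778645 + 136449759*sqrt(443)/221) = 143409 + (46406778645 - 136449759*sqrt(443)/221) = 46406922054 - 136449759*sqrt(443)/221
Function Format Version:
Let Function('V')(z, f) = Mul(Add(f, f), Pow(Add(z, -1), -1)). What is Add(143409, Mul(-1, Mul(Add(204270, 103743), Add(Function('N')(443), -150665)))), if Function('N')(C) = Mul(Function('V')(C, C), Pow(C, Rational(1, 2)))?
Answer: Add(46406922054, Mul(Rational(-136449759, 221), Pow(443, Rational(1, 2)))) ≈ 4.6394e+10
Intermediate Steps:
Function('V')(z, f) = Mul(2, f, Pow(Add(-1, z), -1)) (Function('V')(z, f) = Mul(Mul(2, f), Pow(Add(-1, z), -1)) = Mul(2, f, Pow(Add(-1, z), -1)))
Function('N')(C) = Mul(2, Pow(C, Rational(3, 2)), Pow(Add(-1, C), -1)) (Function('N')(C) = Mul(Mul(2, C, Pow(Add(-1, C), -1)), Pow(C, Rational(1, 2))) = Mul(2, Pow(C, Rational(3, 2)), Pow(Add(-1, C), -1)))
Add(143409, Mul(-1, Mul(Add(204270, 103743), Add(Function('N')(443), -150665)))) = Add(143409, Mul(-1, Mul(Add(204270, 103743), Add(Mul(2, Pow(443, Rational(3, 2)), Pow(Add(-1, 443), -1)), -150665)))) = Add(143409, Mul(-1, Mul(308013, Add(Mul(2, Mul(443, Pow(443, Rational(1, 2))), Pow(442, -1)), -150665)))) = Add(143409, Mul(-1, Mul(308013, Add(Mul(2, Mul(443, Pow(443, Rational(1, 2))), Rational(1, 442)), -150665)))) = Add(143409, Mul(-1, Mul(308013, Add(Mul(Rational(443, 221), Pow(443, Rational(1, 2))), -150665)))) = Add(143409, Mul(-1, Mul(308013, Add(-150665, Mul(Rational(443, 221), Pow(443, Rational(1, 2))))))) = Add(143409, Mul(-1, Add(-46406778645, Mul(Rational(136449759, 221), Pow(443, Rational(1, 2)))))) = Add(143409, Add(46406778645, Mul(Rational(-136449759, 221), Pow(443, Rational(1, 2))))) = Add(46406922054, Mul(Rational(-136449759, 221), Pow(443, Rational(1, 2))))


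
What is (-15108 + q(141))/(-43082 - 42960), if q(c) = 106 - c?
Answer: 15143/86042 ≈ 0.17600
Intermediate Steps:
(-15108 + q(141))/(-43082 - 42960) = (-15108 + (106 - 1*141))/(-43082 - 42960) = (-15108 + (106 - 141))/(-86042) = (-15108 - 35)*(-1/86042) = -15143*(-1/86042) = 15143/86042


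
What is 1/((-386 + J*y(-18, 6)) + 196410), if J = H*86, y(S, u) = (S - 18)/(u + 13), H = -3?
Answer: 19/3733744 ≈ 5.0887e-6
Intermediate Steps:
y(S, u) = (-18 + S)/(13 + u)
J = -258 (J = -3*86 = -258)
1/((-386 + J*y(-18, 6)) + 196410) = 1/((-386 - 258*(-18 - 18)/(13 + 6)) + 196410) = 1/((-386 - 258*(-36)/19) + 196410) = 1/((-386 - 258*(-36/19)) + 196410) = 1/((-386 + 9288/19) + 196410) = 1/(1954/19 + 196410) = 1/(3733744/19) = 19/3733744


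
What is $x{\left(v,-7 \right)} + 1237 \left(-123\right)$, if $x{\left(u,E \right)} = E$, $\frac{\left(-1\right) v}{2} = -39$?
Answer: $-152158$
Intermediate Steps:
$v = 78$ ($v = \left(-2\right) \left(-39\right) = 78$)
$x{\left(v,-7 \right)} + 1237 \left(-123\right) = -7 + 1237 \left(-123\right) = -7 - 152151 = -152158$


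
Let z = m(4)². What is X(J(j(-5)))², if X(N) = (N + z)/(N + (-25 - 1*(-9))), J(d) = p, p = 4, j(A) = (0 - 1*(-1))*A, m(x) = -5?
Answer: 841/144 ≈ 5.8403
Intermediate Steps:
j(A) = A (j(A) = (0 + 1)*A = 1*A = A)
J(d) = 4
z = 25 (z = (-5)² = 25)
X(N) = (25 + N)/(-16 + N) (X(N) = (N + 25)/(N + (-25 - 1*(-9))) = (25 + N)/(N + (-25 + 9)) = (25 + N)/(N - 16) = (25 + N)/(-16 + N))
X(J(j(-5)))² = ((25 + 4)/(-16 + 4))² = (29/(-12))² = (-1/12*29)² = (-29/12)² = 841/144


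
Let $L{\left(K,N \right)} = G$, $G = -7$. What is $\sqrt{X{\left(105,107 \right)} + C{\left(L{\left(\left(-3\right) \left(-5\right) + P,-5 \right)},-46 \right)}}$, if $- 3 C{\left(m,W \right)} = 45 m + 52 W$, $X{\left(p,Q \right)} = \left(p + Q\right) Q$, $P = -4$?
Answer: $\frac{\sqrt{212277}}{3} \approx 153.58$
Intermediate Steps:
$L{\left(K,N \right)} = -7$
$X{\left(p,Q \right)} = Q \left(Q + p\right)$ ($X{\left(p,Q \right)} = \left(Q + p\right) Q = Q \left(Q + p\right)$)
$C{\left(m,W \right)} = - 15 m - \frac{52 W}{3}$ ($C{\left(m,W \right)} = - \frac{45 m + 52 W}{3} = - 15 m - \frac{52 W}{3}$)
$\sqrt{X{\left(105,107 \right)} + C{\left(L{\left(\left(-3\right) \left(-5\right) + P,-5 \right)},-46 \right)}} = \sqrt{107 \left(107 + 105\right) - - \frac{2707}{3}} = \sqrt{107 \cdot 212 + \left(105 + \frac{2392}{3}\right)} = \sqrt{22684 + \frac{2707}{3}} = \sqrt{\frac{70759}{3}} = \frac{\sqrt{212277}}{3}$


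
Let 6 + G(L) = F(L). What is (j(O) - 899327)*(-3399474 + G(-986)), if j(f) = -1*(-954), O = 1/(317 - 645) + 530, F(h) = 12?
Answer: 3053990265564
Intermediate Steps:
G(L) = 6 (G(L) = -6 + 12 = 6)
O = 173839/328 (O = 1/(-328) + 530 = -1/328 + 530 = 173839/328 ≈ 530.00)
j(f) = 954
(j(O) - 899327)*(-3399474 + G(-986)) = (954 - 899327)*(-3399474 + 6) = -898373*(-3399468) = 3053990265564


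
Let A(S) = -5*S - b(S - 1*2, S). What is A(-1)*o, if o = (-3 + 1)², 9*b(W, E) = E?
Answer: 184/9 ≈ 20.444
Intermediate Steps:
b(W, E) = E/9
A(S) = -46*S/9 (A(S) = -5*S - S/9 = -46*S/9)
o = 4 (o = (-2)² = 4)
A(-1)*o = -46/9*(-1)*4 = (46/9)*4 = 184/9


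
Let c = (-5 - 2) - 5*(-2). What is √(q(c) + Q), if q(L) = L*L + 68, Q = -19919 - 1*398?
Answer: 4*I*√1265 ≈ 142.27*I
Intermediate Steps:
Q = -20317 (Q = -19919 - 398 = -20317)
c = 3 (c = -7 + 10 = 3)
q(L) = 68 + L² (q(L) = L² + 68 = 68 + L²)
√(q(c) + Q) = √((68 + 3²) - 20317) = √((68 + 9) - 20317) = √(77 - 20317) = √(-20240) = 4*I*√1265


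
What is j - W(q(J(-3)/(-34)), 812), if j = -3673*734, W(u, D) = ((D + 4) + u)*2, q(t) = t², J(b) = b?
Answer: -1559220901/578 ≈ -2.6976e+6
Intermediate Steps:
W(u, D) = 8 + 2*D + 2*u (W(u, D) = ((4 + D) + u)*2 = (4 + D + u)*2 = 8 + 2*D + 2*u)
j = -2695982
j - W(q(J(-3)/(-34)), 812) = -2695982 - (8 + 2*812 + 2*(-3/(-34))²) = -2695982 - (8 + 1624 + 2*(-3*(-1/34))²) = -2695982 - (8 + 1624 + 2*(3/34)²) = -2695982 - (8 + 1624 + 2*(9/1156)) = -2695982 - (8 + 1624 + 9/578) = -2695982 - 1*943305/578 = -2695982 - 943305/578 = -1559220901/578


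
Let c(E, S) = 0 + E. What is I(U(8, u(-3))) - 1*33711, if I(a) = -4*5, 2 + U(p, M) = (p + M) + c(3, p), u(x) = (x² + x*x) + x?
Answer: -33731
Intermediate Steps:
c(E, S) = E
u(x) = x + 2*x² (u(x) = (x² + x²) + x = 2*x² + x = x + 2*x²)
U(p, M) = 1 + M + p (U(p, M) = -2 + ((p + M) + 3) = -2 + ((M + p) + 3) = -2 + (3 + M + p) = 1 + M + p)
I(a) = -20
I(U(8, u(-3))) - 1*33711 = -20 - 1*33711 = -20 - 33711 = -33731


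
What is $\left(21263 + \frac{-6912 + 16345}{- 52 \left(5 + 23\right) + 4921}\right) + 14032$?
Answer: $\frac{122306608}{3465} \approx 35298.0$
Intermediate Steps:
$\left(21263 + \frac{-6912 + 16345}{- 52 \left(5 + 23\right) + 4921}\right) + 14032 = \left(21263 + \frac{9433}{\left(-52\right) 28 + 4921}\right) + 14032 = \left(21263 + \frac{9433}{-1456 + 4921}\right) + 14032 = \left(21263 + \frac{9433}{3465}\right) + 14032 = \frac{73685728}{3465} + 14032 = \frac{122306608}{3465}$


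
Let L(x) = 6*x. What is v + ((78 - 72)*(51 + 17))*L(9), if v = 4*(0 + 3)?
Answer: 22044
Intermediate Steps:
v = 12 (v = 4*3 = 12)
v + ((78 - 72)*(51 + 17))*L(9) = 12 + ((78 - 72)*(51 + 17))*(6*9) = 12 + (6*68)*54 = 12 + 408*54 = 12 + 22032 = 22044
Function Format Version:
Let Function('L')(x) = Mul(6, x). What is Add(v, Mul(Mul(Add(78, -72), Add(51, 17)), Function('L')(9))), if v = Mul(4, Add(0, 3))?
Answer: 22044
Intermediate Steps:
v = 12 (v = Mul(4, 3) = 12)
Add(v, Mul(Mul(Add(78, -72), Add(51, 17)), Function('L')(9))) = Add(12, Mul(Mul(Add(78, -72), Add(51, 17)), Mul(6, 9))) = Add(12, Mul(Mul(6, 68), 54)) = Add(12, Mul(408, 54)) = Add(12, 22032) = 22044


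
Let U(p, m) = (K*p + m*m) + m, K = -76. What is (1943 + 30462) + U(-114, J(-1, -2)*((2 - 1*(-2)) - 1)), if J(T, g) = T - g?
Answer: 41081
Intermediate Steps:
U(p, m) = m + m² - 76*p (U(p, m) = (-76*p + m*m) + m = (-76*p + m²) + m = (m² - 76*p) + m = m + m² - 76*p)
(1943 + 30462) + U(-114, J(-1, -2)*((2 - 1*(-2)) - 1)) = (1943 + 30462) + ((-1 - 1*(-2))*((2 - 1*(-2)) - 1) + ((-1 - 1*(-2))*((2 - 1*(-2)) - 1))² - 76*(-114)) = 32405 + ((-1 + 2)*((2 + 2) - 1) + ((-1 + 2)*((2 + 2) - 1))² + 8664) = 32405 + (1*(4 - 1) + (1*(4 - 1))² + 8664) = 32405 + (1*3 + (1*3)² + 8664) = 32405 + (3 + 3² + 8664) = 32405 + (3 + 9 + 8664) = 32405 + 8676 = 41081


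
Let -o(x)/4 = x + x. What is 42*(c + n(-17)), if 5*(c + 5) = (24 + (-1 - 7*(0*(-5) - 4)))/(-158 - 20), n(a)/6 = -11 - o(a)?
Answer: -16579101/445 ≈ -37256.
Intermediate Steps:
o(x) = -8*x (o(x) = -4*(x + x) = -8*x)
n(a) = -66 + 48*a (n(a) = 6*(-11 - (-8)*a) = 6*(-11 + 8*a) = -66 + 48*a)
c = -4501/890 (c = -5 + ((24 + (-1 - 7*(0*(-5) - 4)))/(-158 - 20))/5 = -5 + ((24 + (-1 - 7*(0 - 4)))/(-178))/5 = -5 + ((24 + (-1 - 7*(-4)))*(-1/178))/5 = -5 + ((24 + (-1 + 28))*(-1/178))/5 = -5 + ((24 + 27)*(-1/178))/5 = -5 + (51*(-1/178))/5 = -5 + (⅕)*(-51/178) = -5 - 51/890 = -4501/890 ≈ -5.0573)
42*(c + n(-17)) = 42*(-4501/890 + (-66 + 48*(-17))) = 42*(-4501/890 + (-66 - 816)) = 42*(-4501/890 - 882) = 42*(-789481/890) = -16579101/445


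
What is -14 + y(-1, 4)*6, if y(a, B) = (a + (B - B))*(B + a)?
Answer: -32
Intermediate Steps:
y(a, B) = a*(B + a) (y(a, B) = (a + 0)*(B + a) = a*(B + a))
-14 + y(-1, 4)*6 = -14 - (4 - 1)*6 = -14 - 1*3*6 = -14 - 3*6 = -14 - 18 = -32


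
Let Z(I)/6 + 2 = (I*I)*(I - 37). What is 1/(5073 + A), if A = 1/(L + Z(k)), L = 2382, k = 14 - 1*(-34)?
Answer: 154434/783443683 ≈ 0.00019712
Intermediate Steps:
k = 48 (k = 14 + 34 = 48)
Z(I) = -12 + 6*I²*(-37 + I) (Z(I) = -12 + 6*((I*I)*(I - 37)) = -12 + 6*(I²*(-37 + I)) = -12 + 6*I²*(-37 + I))
A = 1/154434 (A = 1/(2382 + (-12 - 222*48² + 6*48³)) = 1/(2382 + (-12 - 222*2304 + 6*110592)) = 1/(2382 + (-12 - 511488 + 663552)) = 1/(2382 + 152052) = 1/154434 ≈ 6.4753e-6)
1/(5073 + A) = 1/(5073 + 1/154434) = 1/(783443683/154434) = 154434/783443683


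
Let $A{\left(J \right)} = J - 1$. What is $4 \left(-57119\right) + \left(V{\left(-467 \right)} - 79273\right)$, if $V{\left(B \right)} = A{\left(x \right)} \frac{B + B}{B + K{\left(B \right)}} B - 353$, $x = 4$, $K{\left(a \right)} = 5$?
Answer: $- \frac{23941943}{77} \approx -3.1093 \cdot 10^{5}$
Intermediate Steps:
$A{\left(J \right)} = -1 + J$
$V{\left(B \right)} = -353 + \frac{6 B^{2}}{5 + B}$ ($V{\left(B \right)} = \left(-1 + 4\right) \frac{B + B}{B + 5} B - 353 = 3 \frac{2 B}{5 + B} B - 353 = \frac{6 B}{5 + B} B - 353 = \frac{6 B^{2}}{5 + B} - 353 = -353 + \frac{6 B^{2}}{5 + B}$)
$4 \left(-57119\right) + \left(V{\left(-467 \right)} - 79273\right) = 4 \left(-57119\right) - \left(79273 - \frac{-1765 - -164851 + 6 \left(-467\right)^{2}}{5 - 467}\right) = -228476 - \left(79273 - \frac{-1765 + 164851 + 6 \cdot 218089}{-462}\right) = -228476 - \left(79273 + \frac{-1765 + 164851 + 1308534}{462}\right) = -228476 - \frac{6349291}{77} = - \frac{23941943}{77}$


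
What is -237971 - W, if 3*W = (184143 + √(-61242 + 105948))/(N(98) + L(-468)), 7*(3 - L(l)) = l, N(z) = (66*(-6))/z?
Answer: -770464144/3225 - 49*√44706/9675 ≈ -2.3890e+5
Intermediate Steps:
N(z) = -396/z
L(l) = 3 - l/7
W = 3007669/3225 + 49*√44706/9675 (W = ((184143 + √(-61242 + 105948))/(-396/98 + (3 - ⅐*(-468))))/3 = ((184143 + √44706)/(-396*1/98 + (3 + 468/7)))/3 = ((184143 + √44706)/(-198/49 + 489/7))/3 = ((184143 + √44706)/(3225/49))/3 = ((184143 + √44706)*(49/3225))/3 = (3007669/1075 + 49*√44706/3225)/3 = 3007669/3225 + 49*√44706/9675 ≈ 933.68)
-237971 - W = -237971 - (3007669/3225 + 49*√44706/9675) = -237971 + (-3007669/3225 - 49*√44706/9675) = -770464144/3225 - 49*√44706/9675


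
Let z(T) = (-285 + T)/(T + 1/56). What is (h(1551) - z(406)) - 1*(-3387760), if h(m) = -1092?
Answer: 7000242140/2067 ≈ 3.3867e+6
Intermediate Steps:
z(T) = (-285 + T)/(1/56 + T) (z(T) = (-285 + T)/(T + 1/56) = (-285 + T)/(1/56 + T))
(h(1551) - z(406)) - 1*(-3387760) = (-1092 - 56*(-285 + 406)/(1 + 56*406)) - 1*(-3387760) = (-1092 - 56*121/(1 + 22736)) + 3387760 = (-1092 - 56*121/22737) + 3387760 = (-1092 - 1*616/2067) + 3387760 = (-1092 - 616/2067) + 3387760 = -2257780/2067 + 3387760 = 7000242140/2067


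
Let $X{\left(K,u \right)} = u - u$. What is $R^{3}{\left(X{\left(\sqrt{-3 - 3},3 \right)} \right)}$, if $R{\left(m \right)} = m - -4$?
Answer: $64$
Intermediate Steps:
$X{\left(K,u \right)} = 0$
$R{\left(m \right)} = 4 + m$ ($R{\left(m \right)} = m + 4 = 4 + m$)
$R^{3}{\left(X{\left(\sqrt{-3 - 3},3 \right)} \right)} = \left(4 + 0\right)^{3} = 4^{3} = 64$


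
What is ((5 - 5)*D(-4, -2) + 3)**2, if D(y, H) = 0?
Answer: 9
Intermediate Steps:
((5 - 5)*D(-4, -2) + 3)**2 = ((5 - 5)*0 + 3)**2 = (0*0 + 3)**2 = (0 + 3)**2 = 3**2 = 9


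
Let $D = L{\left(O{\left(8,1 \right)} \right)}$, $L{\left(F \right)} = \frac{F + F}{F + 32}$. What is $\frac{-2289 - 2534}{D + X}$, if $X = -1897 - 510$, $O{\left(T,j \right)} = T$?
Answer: $\frac{3445}{1719} \approx 2.0041$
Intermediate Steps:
$L{\left(F \right)} = \frac{2 F}{32 + F}$
$X = -2407$
$D = \frac{2}{5}$ ($D = 2 \cdot 8 \frac{1}{32 + 8} = 2 \cdot 8 \cdot \frac{1}{40} = \frac{2}{5} \approx 0.4$)
$\frac{-2289 - 2534}{D + X} = \frac{-2289 - 2534}{\frac{2}{5} - 2407} = - \frac{4823}{- \frac{12033}{5}} = \left(-4823\right) \left(- \frac{5}{12033}\right) = \frac{3445}{1719}$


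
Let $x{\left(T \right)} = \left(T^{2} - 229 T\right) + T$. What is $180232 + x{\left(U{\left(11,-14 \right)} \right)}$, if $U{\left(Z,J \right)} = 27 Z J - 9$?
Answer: $18494197$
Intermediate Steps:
$U{\left(Z,J \right)} = -9 + 27 J Z$ ($U{\left(Z,J \right)} = 27 J Z - 9 = -9 + 27 J Z$)
$x{\left(T \right)} = T^{2} - 228 T$
$180232 + x{\left(U{\left(11,-14 \right)} \right)} = 180232 + \left(-9 + 27 \left(-14\right) 11\right) \left(-228 + \left(-9 + 27 \left(-14\right) 11\right)\right) = 180232 + \left(-9 - 4158\right) \left(-228 - 4167\right) = 180232 - 4167 \left(-228 - 4167\right) = 180232 - -18313965 = 180232 + 18313965 = 18494197$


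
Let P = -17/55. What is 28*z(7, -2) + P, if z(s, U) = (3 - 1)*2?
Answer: 6143/55 ≈ 111.69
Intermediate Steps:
z(s, U) = 4 (z(s, U) = 2*2 = 4)
P = -17/55 (P = -17*1/55 = -17/55 ≈ -0.30909)
28*z(7, -2) + P = 28*4 - 17/55 = 112 - 17/55 = 6143/55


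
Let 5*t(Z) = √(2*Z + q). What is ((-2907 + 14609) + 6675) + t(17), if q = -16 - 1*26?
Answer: 18377 + 2*I*√2/5 ≈ 18377.0 + 0.56569*I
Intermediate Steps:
q = -42 (q = -16 - 26 = -42)
t(Z) = √(-42 + 2*Z)/5 (t(Z) = √(2*Z - 42)/5 = √(-42 + 2*Z)/5)
((-2907 + 14609) + 6675) + t(17) = ((-2907 + 14609) + 6675) + √(-42 + 2*17)/5 = (11702 + 6675) + √(-42 + 34)/5 = 18377 + √(-8)/5 = 18377 + (2*I*√2)/5 = 18377 + 2*I*√2/5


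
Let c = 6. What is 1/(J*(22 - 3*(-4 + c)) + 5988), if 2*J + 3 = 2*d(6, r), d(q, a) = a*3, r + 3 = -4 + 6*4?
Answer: 1/6780 ≈ 0.00014749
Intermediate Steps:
r = 17 (r = -3 + (-4 + 6*4) = -3 + (-4 + 24) = -3 + 20 = 17)
d(q, a) = 3*a
J = 99/2 (J = -3/2 + (2*(3*17))/2 = -3/2 + (2*51)/2 = -3/2 + (½)*102 = -3/2 + 51 = 99/2 ≈ 49.500)
1/(J*(22 - 3*(-4 + c)) + 5988) = 1/(99*(22 - 3*(-4 + 6))/2 + 5988) = 1/(99*(22 - 3*2)/2 + 5988) = 1/(99*(22 - 6)/2 + 5988) = 1/((99/2)*16 + 5988) = 1/(792 + 5988) = 1/6780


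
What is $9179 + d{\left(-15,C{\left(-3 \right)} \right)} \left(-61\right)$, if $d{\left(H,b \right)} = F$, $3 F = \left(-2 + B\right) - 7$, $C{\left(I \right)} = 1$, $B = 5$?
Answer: $\frac{27781}{3} \approx 9260.3$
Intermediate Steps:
$F = - \frac{4}{3}$ ($F = \frac{\left(-2 + 5\right) - 7}{3} = \frac{3 - 7}{3} = \frac{1}{3} \left(-4\right) = - \frac{4}{3} \approx -1.3333$)
$d{\left(H,b \right)} = - \frac{4}{3}$
$9179 + d{\left(-15,C{\left(-3 \right)} \right)} \left(-61\right) = 9179 - - \frac{244}{3} = 9179 + \frac{244}{3} = \frac{27781}{3}$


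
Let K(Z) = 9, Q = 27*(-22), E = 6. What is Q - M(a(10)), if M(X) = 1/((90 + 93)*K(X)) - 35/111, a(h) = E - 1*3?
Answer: -36178588/60939 ≈ -593.69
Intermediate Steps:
Q = -594
a(h) = 3 (a(h) = 6 - 1*3 = 6 - 3 = 3)
M(X) = -19178/60939 (M(X) = 1/((90 + 93)*9) - 35/111 = (⅑)/183 - 35*1/111 = (1/183)*(⅑) - 35/111 = 1/1647 - 35/111 = -19178/60939)
Q - M(a(10)) = -594 - 1*(-19178/60939) = -594 + 19178/60939 = -36178588/60939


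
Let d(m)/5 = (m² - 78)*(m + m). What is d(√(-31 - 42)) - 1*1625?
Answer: -1625 - 1510*I*√73 ≈ -1625.0 - 12901.0*I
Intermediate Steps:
d(m) = 10*m*(-78 + m²) (d(m) = 5*((m² - 78)*(m + m)) = 5*((-78 + m²)*(2*m)) = 5*(2*m*(-78 + m²)) = 10*m*(-78 + m²))
d(√(-31 - 42)) - 1*1625 = 10*√(-31 - 42)*(-78 + (√(-31 - 42))²) - 1*1625 = 10*√(-73)*(-78 + (√(-73))²) - 1625 = 10*(I*√73)*(-78 + (I*√73)²) - 1625 = 10*(I*√73)*(-78 - 73) - 1625 = 10*(I*√73)*(-151) - 1625 = -1510*I*√73 - 1625 = -1625 - 1510*I*√73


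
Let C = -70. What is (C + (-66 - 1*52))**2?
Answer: 35344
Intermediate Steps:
(C + (-66 - 1*52))**2 = (-70 + (-66 - 1*52))**2 = (-70 + (-66 - 52))**2 = (-70 - 118)**2 = (-188)**2 = 35344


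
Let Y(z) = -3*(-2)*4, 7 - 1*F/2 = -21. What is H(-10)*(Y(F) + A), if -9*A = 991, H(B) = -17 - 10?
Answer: 2325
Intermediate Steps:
H(B) = -27
A = -991/9 (A = -⅑*991 = -991/9 ≈ -110.11)
F = 56 (F = 14 - 2*(-21) = 14 + 42 = 56)
Y(z) = 24 (Y(z) = 6*4 = 24)
H(-10)*(Y(F) + A) = -27*(24 - 991/9) = -27*(-775/9) = 2325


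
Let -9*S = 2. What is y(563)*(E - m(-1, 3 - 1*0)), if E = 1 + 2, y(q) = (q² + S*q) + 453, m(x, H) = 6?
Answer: -2855672/3 ≈ -9.5189e+5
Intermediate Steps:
S = -2/9 (S = -⅑*2 = -2/9 ≈ -0.22222)
y(q) = 453 + q² - 2*q/9 (y(q) = (q² - 2*q/9) + 453 = 453 + q² - 2*q/9)
E = 3
y(563)*(E - m(-1, 3 - 1*0)) = (453 + 563² - 2/9*563)*(3 - 1*6) = (453 + 316969 - 1126/9)*(3 - 6) = (2855672/9)*(-3) = -2855672/3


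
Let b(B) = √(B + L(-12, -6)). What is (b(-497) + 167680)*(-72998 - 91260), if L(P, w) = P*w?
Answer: -27542781440 - 821290*I*√17 ≈ -2.7543e+10 - 3.3863e+6*I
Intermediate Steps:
b(B) = √(72 + B) (b(B) = √(B - 12*(-6)) = √(B + 72) = √(72 + B))
(b(-497) + 167680)*(-72998 - 91260) = (√(72 - 497) + 167680)*(-72998 - 91260) = (√(-425) + 167680)*(-164258) = (5*I*√17 + 167680)*(-164258) = (167680 + 5*I*√17)*(-164258) = -27542781440 - 821290*I*√17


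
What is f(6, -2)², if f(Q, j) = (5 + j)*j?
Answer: 36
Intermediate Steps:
f(Q, j) = j*(5 + j)
f(6, -2)² = (-2*(5 - 2))² = (-2*3)² = (-6)² = 36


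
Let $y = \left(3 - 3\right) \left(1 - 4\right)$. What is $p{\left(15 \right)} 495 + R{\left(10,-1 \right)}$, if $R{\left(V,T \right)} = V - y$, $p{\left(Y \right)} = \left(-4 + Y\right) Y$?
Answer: $81685$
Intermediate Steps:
$p{\left(Y \right)} = Y \left(-4 + Y\right)$
$y = 0$ ($y = 0 \left(-3\right) = 0$)
$R{\left(V,T \right)} = V$ ($R{\left(V,T \right)} = V - 0 = V + 0 = V$)
$p{\left(15 \right)} 495 + R{\left(10,-1 \right)} = 15 \left(-4 + 15\right) 495 + 10 = 15 \cdot 11 \cdot 495 + 10 = 165 \cdot 495 + 10 = 81675 + 10 = 81685$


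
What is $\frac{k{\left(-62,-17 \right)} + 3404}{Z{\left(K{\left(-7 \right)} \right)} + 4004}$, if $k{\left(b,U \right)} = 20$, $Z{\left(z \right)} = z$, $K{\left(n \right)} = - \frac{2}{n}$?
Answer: $\frac{11984}{14015} \approx 0.85508$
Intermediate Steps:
$\frac{k{\left(-62,-17 \right)} + 3404}{Z{\left(K{\left(-7 \right)} \right)} + 4004} = \frac{20 + 3404}{- \frac{2}{-7} + 4004} = \frac{3424}{\left(-2\right) \left(- \frac{1}{7}\right) + 4004} = \frac{3424}{\frac{2}{7} + 4004} = \frac{3424}{\frac{28030}{7}} = 3424 \cdot \frac{7}{28030} = \frac{11984}{14015}$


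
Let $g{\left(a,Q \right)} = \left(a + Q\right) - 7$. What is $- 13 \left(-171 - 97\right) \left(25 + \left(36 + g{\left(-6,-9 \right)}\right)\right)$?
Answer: $135876$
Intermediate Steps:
$g{\left(a,Q \right)} = -7 + Q + a$ ($g{\left(a,Q \right)} = \left(Q + a\right) - 7 = -7 + Q + a$)
$- 13 \left(-171 - 97\right) \left(25 + \left(36 + g{\left(-6,-9 \right)}\right)\right) = - 13 \left(-171 - 97\right) \left(25 + \left(36 - 22\right)\right) = - 13 \left(- 268 \left(25 + \left(36 - 22\right)\right)\right) = - 13 \left(- 268 \left(25 + 14\right)\right) = - 13 \left(\left(-268\right) 39\right) = \left(-13\right) \left(-10452\right) = 135876$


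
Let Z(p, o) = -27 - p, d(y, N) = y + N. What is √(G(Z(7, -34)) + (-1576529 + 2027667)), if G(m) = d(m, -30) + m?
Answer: 4*√28190 ≈ 671.59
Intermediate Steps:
d(y, N) = N + y
G(m) = -30 + 2*m (G(m) = (-30 + m) + m = -30 + 2*m)
√(G(Z(7, -34)) + (-1576529 + 2027667)) = √((-30 + 2*(-27 - 1*7)) + (-1576529 + 2027667)) = √((-30 + 2*(-27 - 7)) + 451138) = √((-30 + 2*(-34)) + 451138) = √((-30 - 68) + 451138) = √(-98 + 451138) = √451040 = 4*√28190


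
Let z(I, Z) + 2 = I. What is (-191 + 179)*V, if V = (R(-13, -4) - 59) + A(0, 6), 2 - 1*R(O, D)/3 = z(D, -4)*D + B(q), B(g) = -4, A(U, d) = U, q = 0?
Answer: 1356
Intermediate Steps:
z(I, Z) = -2 + I
R(O, D) = 18 - 3*D*(-2 + D) (R(O, D) = 6 - 3*((-2 + D)*D - 4) = 6 - 3*(D*(-2 + D) - 4) = 6 - 3*(-4 + D*(-2 + D)) = 6 + (12 - 3*D*(-2 + D)) = 18 - 3*D*(-2 + D))
V = -113 (V = ((18 - 3*(-4)*(-2 - 4)) - 59) + 0 = ((18 - 3*(-4)*(-6)) - 59) + 0 = ((18 - 72) - 59) + 0 = (-54 - 59) + 0 = -113 + 0 = -113)
(-191 + 179)*V = (-191 + 179)*(-113) = -12*(-113) = 1356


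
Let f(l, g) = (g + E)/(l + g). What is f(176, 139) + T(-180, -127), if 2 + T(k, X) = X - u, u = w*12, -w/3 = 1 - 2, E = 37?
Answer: -51799/315 ≈ -164.44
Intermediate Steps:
w = 3 (w = -3*(1 - 2) = -3*(-1) = 3)
u = 36 (u = 3*12 = 36)
f(l, g) = (37 + g)/(g + l) (f(l, g) = (g + 37)/(l + g) = (37 + g)/(g + l))
T(k, X) = -38 + X (T(k, X) = -2 + (X - 1*36) = -2 + (X - 36) = -2 + (-36 + X) = -38 + X)
f(176, 139) + T(-180, -127) = (37 + 139)/(139 + 176) + (-38 - 127) = 176/315 - 165 = -51799/315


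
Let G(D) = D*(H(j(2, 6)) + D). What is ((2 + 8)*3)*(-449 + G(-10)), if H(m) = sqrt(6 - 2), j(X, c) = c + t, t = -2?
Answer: -11070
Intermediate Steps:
j(X, c) = -2 + c (j(X, c) = c - 2 = -2 + c)
H(m) = 2 (H(m) = sqrt(4) = 2)
G(D) = D*(2 + D)
((2 + 8)*3)*(-449 + G(-10)) = ((2 + 8)*3)*(-449 - 10*(2 - 10)) = (10*3)*(-449 - 10*(-8)) = 30*(-449 + 80) = 30*(-369) = -11070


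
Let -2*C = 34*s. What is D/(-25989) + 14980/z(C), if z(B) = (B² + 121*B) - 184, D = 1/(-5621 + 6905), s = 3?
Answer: -249940373117/62635257252 ≈ -3.9904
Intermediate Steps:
C = -51 (C = -17*3 = -½*102 = -51)
D = 1/1284 ≈ 0.00077882
z(B) = -184 + B² + 121*B
D/(-25989) + 14980/z(C) = (1/1284)/(-25989) + 14980/(-184 + (-51)² + 121*(-51)) = (1/1284)*(-1/25989) + 14980/(-184 + 2601 - 6171) = -1/33369876 + 14980/(-3754) = -1/33369876 + 14980*(-1/3754) = -1/33369876 - 7490/1877 = -249940373117/62635257252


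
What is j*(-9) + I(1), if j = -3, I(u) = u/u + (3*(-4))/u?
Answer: 16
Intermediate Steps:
I(u) = 1 - 12/u
j*(-9) + I(1) = -3*(-9) + (-12 + 1)/1 = 27 + 1*(-11) = 27 - 11 = 16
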